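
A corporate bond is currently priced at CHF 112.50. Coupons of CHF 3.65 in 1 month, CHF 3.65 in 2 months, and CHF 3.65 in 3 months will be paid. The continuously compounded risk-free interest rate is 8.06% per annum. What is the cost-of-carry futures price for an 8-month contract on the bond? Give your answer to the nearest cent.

CHF 107.31

PV(coupons) I = 3.65·e^(−0.0806·1/12) + 3.65·e^(−0.0806·2/12) + 3.65·e^(−0.0806·3/12)
I = 3.6256 + 3.6013 + 3.5772 = 10.8041
F = (S − I)·e^(rT) = (112.50 − 10.8041) · e^(0.0806·8/12)
= 101.6959 · e^0.053733 = 101.6959 × 1.055203 = CHF 107.31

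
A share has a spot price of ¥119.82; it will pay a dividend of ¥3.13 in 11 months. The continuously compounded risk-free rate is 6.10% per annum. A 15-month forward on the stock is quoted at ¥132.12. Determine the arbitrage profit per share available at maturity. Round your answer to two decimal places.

PV(dividends) I = 3.13·e^(−0.0610·11/12) = 2.9598
Fair forward F* = (S − I)·e^(rT) = (119.82 − 2.9598)·e^0.076250 = 116.8602 × 1.079232 = 126.1193
Market ¥132.12 > fair 126.1193: forward overpriced → cash-and-carry (borrow at r, buy the stock and collect the dividends, short the forward).
Profit at T = |F_mkt − F*| = |132.12 − 126.1193| = ¥6.00 per share

¥6.00 per share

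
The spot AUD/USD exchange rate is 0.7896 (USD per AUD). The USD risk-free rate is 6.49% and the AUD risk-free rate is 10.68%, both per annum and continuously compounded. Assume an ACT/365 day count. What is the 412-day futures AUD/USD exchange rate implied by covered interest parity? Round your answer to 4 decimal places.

F = S·e^((r_USD − r_AUD)T) = 0.7896 · e^((0.0649 − 0.1068) × 412/365)
= 0.7896 · e^-0.047295 = 0.7896 × 0.953806
F = 0.7531 USD per AUD

0.7531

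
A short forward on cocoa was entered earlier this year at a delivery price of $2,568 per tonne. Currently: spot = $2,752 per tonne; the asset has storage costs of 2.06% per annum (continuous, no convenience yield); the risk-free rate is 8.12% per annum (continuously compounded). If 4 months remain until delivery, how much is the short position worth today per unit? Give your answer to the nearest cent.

Current fair forward for the remaining 4 months: F = S·e^((r + u)·T), (r + u) = 0.0812 + 0.0206 = 0.1018
F = 2752 · e^(0.1018 × 4/12) = 2752 × 1.03451564 = 2846.9870
Value of long forward = (F − K)·e^(−rT) = (2846.9870 − 2568) · e^(−0.0812·4/12)
= 278.9870 × 0.97329635 = 271.54
Short position value = −(long value) = -$271.54

-$271.54 per tonne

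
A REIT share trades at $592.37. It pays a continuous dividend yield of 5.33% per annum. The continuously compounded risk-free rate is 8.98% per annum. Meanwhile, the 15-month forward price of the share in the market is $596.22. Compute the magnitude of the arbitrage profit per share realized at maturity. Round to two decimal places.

$23.80 per share

Fair forward: F* = S·e^(carry·T), with carry = (r − q) = 0.0898 − 0.0533 = 0.0365
F* = 592.37 · e^(0.0365 × 15/12) = 592.37 · e^0.045625 = 592.37 × 1.046682 = $620.0230
Market $596.22 < fair $620.0230: forward underpriced → reverse cash-and-carry (short spot, go long the forward).
At maturity, profit = |F_mkt − F*| = |596.22 − 620.0230| = $23.80 per share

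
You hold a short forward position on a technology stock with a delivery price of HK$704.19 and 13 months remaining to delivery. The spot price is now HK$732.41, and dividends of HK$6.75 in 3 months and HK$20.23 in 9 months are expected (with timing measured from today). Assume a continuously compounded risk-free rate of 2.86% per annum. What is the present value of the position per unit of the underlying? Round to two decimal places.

PV(remaining dividends) I = 6.75·e^(−0.0286·3/12) + 20.23·e^(−0.0286·9/12) = 26.5026
Current forward F = (S − I)·e^(rT) = (732.41 − 26.5026)·e^(0.0286·13/12) = 705.9074 × 1.031468 = 728.1209
Value (long) = (F − K)·e^(−rT) = (728.1209 − 704.19) × 0.969492 = 23.2008
Short position value = −(long value) = -HK$23.20

-HK$23.20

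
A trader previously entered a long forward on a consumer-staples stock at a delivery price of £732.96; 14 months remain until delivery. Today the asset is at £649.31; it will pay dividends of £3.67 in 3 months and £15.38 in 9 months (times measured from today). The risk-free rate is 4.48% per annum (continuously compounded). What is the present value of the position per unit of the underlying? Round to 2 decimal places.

-£64.83

PV(remaining dividends) I = 3.67·e^(−0.0448·3/12) + 15.38·e^(−0.0448·9/12) = 18.5009
Current forward F = (S − I)·e^(rT) = (649.31 − 18.5009)·e^(0.0448·14/12) = 630.8091 × 1.053657 = 664.6564
Value (long) = (F − K)·e^(−rT) = (664.6564 − 732.96) × 0.949076 = -64.8253
Value = -£64.83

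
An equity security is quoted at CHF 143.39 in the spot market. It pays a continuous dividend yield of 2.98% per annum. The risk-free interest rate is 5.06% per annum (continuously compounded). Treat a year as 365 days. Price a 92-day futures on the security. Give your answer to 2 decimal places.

F = S·e^((r − q)T) = 143.39 · e^((0.0506 − 0.0298) × 92/365)
= 143.39 · e^0.005243 = 143.39 × 1.005257
F = CHF 144.14

CHF 144.14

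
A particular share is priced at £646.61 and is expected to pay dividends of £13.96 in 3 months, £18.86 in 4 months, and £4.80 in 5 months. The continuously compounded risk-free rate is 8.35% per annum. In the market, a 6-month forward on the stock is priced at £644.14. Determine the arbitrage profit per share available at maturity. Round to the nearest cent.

PV(dividends) I = 13.96·e^(−0.0835·3/12) + 18.86·e^(−0.0835·4/12) + 4.80·e^(−0.0835·5/12) = 36.6498
Fair forward F* = (S − I)·e^(rT) = (646.61 − 36.6498)·e^0.041750 = 609.9602 × 1.042634 = 635.9652
Market £644.14 > fair 635.9652: forward overpriced → cash-and-carry (borrow at r, buy the stock and collect the dividends, short the forward).
Profit at T = |F_mkt − F*| = |644.14 − 635.9652| = £8.17 per share

£8.17 per share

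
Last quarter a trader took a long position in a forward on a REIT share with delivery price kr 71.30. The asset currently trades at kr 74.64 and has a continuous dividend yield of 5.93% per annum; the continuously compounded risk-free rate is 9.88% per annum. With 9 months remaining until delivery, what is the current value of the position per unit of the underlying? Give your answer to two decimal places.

Current fair forward for the remaining 9 months: F = S·e^((r − q)·T), (r − q) = 0.0988 − 0.0593 = 0.0395
F = 74.64 · e^(0.0395 × 9/12) = 74.64 × 1.030068 = 76.8843
Value of long forward = (F − K)·e^(−rT) = (76.8843 − 71.30) · e^(−0.0988·9/12)
= 5.5843 × 0.928579 = 5.19

kr 5.19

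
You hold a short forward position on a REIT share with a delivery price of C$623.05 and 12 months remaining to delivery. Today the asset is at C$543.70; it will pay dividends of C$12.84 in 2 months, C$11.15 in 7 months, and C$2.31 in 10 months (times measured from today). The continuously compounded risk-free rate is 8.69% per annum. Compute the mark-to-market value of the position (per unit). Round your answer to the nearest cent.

PV(remaining dividends) I = 12.84·e^(−0.0869·2/12) + 11.15·e^(−0.0869·7/12) + 2.31·e^(−0.0869·10/12) = 25.4029
Current forward F = (S − I)·e^(rT) = (543.70 − 25.4029)·e^(0.0869·12/12) = 518.2971 × 1.090788 = 565.3523
Value (long) = (F − K)·e^(−rT) = (565.3523 − 623.05) × 0.916769 = -52.8955
Short position value = −(long value) = C$52.90

C$52.90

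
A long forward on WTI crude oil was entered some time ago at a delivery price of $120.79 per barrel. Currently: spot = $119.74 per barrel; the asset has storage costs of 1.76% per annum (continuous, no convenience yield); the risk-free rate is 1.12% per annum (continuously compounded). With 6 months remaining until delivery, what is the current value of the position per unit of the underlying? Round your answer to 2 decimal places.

$0.68 per barrel

Current fair forward for the remaining 6 months: F = S·e^((r + u)·T), (r + u) = 0.0112 + 0.0176 = 0.0288
F = 119.74 · e^(0.0288 × 6/12) = 119.74 × 1.014504 = 121.4767
Value of long forward = (F − K)·e^(−rT) = (121.4767 − 120.79) · e^(−0.0112·6/12)
= 0.6867 × 0.994416 = 0.68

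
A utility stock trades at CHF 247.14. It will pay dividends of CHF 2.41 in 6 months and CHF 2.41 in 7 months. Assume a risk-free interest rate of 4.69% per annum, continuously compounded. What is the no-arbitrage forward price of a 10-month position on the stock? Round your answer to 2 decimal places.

CHF 252.10

PV(dividends) I = 2.41·e^(−0.0469·6/12) + 2.41·e^(−0.0469·7/12)
I = 2.3541 + 2.3450 = 4.6991
F = (S − I)·e^(rT) = (247.14 − 4.6991) · e^(0.0469·10/12)
= 242.4409 · e^0.039083 = 242.4409 × 1.039857 = CHF 252.10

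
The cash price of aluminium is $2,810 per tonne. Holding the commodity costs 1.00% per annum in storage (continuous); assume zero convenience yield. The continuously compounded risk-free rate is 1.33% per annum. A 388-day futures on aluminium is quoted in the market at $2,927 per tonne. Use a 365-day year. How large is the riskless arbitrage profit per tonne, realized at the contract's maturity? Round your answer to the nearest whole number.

Fair futures: F* = S·e^(carry·T), with carry = (r + u) = 0.0133 + 0.0100 = 0.0233
F* = 2810 · e^(0.0233 × 388/365) = 2810 · e^0.024768 = 2810 × 1.025077 = $2880.4664
Market $2927 > fair $2880.4664: forward overpriced → cash-and-carry (buy spot, short the forward).
At maturity, profit = |F_mkt − F*| = |2927 − 2880.4664| = $47 per tonne

$47 per tonne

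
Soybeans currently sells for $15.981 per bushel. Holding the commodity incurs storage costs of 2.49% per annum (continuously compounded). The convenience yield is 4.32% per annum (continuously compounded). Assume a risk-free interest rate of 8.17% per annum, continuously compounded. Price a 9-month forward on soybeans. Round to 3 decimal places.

Net carry = r + u − y = 0.0817 + 0.0249 − 0.0432 = 0.0634
F = S·e^((r+u−y)T) = 15.981 · e^(0.0634 × 9/12) = 15.981 · e^0.047550
= 15.981 × 1.048699 = $16.759 per bushel

$16.759 per bushel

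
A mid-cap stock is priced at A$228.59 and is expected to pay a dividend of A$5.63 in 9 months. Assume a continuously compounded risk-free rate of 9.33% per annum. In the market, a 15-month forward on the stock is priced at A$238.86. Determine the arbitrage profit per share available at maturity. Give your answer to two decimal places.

A$12.11 per share

PV(dividends) I = 5.63·e^(−0.0933·9/12) = 5.2495
Fair forward F* = (S − I)·e^(rT) = (228.59 − 5.2495)·e^0.116625 = 223.3405 × 1.123698 = 250.9673
Market A$238.86 < fair 250.9673: forward underpriced → reverse cash-and-carry (short the stock, invest proceeds at r, pay the dividends, go long the forward).
Profit at T = |F_mkt − F*| = |238.86 − 250.9673| = A$12.11 per share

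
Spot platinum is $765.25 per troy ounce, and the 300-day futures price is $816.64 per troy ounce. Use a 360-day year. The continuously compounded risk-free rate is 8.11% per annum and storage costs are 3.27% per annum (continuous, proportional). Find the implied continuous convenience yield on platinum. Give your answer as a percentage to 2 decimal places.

F = S·e^((r+u−y)T) ⇒ (r+u−y) = ln(F/S)/T
ln(816.64/765.25) = 0.064996; /T ⇒ 0.077995
y = r + u − ln(F/S)/T = 0.0811 + 0.0327 − 0.077995 = 0.035805
y = 3.58%

3.58%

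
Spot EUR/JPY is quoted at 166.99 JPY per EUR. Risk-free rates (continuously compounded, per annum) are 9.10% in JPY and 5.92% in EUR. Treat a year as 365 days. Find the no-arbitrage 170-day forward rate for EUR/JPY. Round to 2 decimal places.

F = S·e^((r_JPY − r_EUR)T) = 166.99 · e^((0.0910 − 0.0592) × 170/365)
= 166.99 · e^0.014811 = 166.99 × 1.014921
F = 169.48 JPY per EUR

169.48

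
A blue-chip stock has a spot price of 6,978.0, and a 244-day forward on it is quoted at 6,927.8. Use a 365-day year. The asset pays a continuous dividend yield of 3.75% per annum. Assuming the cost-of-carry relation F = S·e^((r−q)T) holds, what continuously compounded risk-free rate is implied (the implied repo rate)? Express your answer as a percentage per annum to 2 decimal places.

2.67%

From F = S·e^((r−q)T): (r − q) = ln(F/S)/T
ln(6927.8/6978.0) = ln(0.992806) = -0.007220
(r − q) = -0.007220 / (244/365) = -0.010800
r = ln(F/S)/T + q = -0.010800 + 0.0375 = 0.026700
r = 2.67%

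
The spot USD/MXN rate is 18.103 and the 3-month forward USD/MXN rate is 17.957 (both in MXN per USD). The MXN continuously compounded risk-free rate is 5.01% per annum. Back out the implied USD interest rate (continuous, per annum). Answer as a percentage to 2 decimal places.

F = S·e^((r_MXN − r_USD)T) ⇒ r_USD = r_MXN − ln(F/S)/T
ln(17.957/18.103) = -0.008098; /(3/12) = -0.032392
r_USD = 0.0501 + 0.032392 = 0.082492
r_USD = 8.25%

8.25%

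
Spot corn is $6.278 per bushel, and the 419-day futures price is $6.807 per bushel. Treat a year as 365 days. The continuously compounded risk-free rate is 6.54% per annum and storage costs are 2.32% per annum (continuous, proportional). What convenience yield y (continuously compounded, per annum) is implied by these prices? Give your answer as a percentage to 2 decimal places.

1.81%

F = S·e^((r+u−y)T) ⇒ (r+u−y) = ln(F/S)/T
ln(6.807/6.278) = 0.080900; /T ⇒ 0.070474
y = r + u − ln(F/S)/T = 0.0654 + 0.0232 − 0.070474 = 0.018126
y = 1.81%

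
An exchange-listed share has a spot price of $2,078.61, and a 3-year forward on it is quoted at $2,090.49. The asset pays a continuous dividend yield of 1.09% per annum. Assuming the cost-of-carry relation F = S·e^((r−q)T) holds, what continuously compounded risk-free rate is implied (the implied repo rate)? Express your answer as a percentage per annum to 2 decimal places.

From F = S·e^((r−q)T): (r − q) = ln(F/S)/T
ln(2090.49/2078.61) = ln(1.005715) = 0.005699
(r − q) = 0.005699 / (3) = 0.001900
r = ln(F/S)/T + q = 0.001900 + 0.0109 = 0.012800
r = 1.28%

1.28%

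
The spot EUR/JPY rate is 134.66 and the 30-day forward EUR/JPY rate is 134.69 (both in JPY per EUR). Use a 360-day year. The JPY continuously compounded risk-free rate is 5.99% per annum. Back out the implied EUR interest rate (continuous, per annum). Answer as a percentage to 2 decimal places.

5.72%

F = S·e^((r_JPY − r_EUR)T) ⇒ r_EUR = r_JPY − ln(F/S)/T
ln(134.69/134.66) = 0.000223; /(30/360) = 0.002676
r_EUR = 0.0599 − 0.002676 = 0.057224
r_EUR = 5.72%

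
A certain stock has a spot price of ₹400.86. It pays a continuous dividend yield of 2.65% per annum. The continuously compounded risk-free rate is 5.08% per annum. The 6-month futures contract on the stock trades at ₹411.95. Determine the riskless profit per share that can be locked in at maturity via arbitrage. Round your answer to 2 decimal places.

₹6.19 per share

Fair futures: F* = S·e^(carry·T), with carry = (r − q) = 0.0508 − 0.0265 = 0.0243
F* = 400.86 · e^(0.0243 × 6/12) = 400.86 · e^0.012150 = 400.86 × 1.012224 = ₹405.7601
Market ₹411.95 > fair ₹405.7601: forward overpriced → cash-and-carry (buy spot, short the forward).
At maturity, profit = |F_mkt − F*| = |411.95 − 405.7601| = ₹6.19 per share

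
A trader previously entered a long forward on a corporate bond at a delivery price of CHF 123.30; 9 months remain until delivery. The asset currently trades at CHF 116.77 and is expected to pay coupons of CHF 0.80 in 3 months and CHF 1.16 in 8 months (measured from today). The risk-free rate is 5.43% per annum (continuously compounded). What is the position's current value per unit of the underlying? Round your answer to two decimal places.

PV(remaining coupons) I = 0.80·e^(−0.0543·3/12) + 1.16·e^(−0.0543·8/12) = 1.9080
Current forward F = (S − I)·e^(rT) = (116.77 − 1.9080)·e^(0.0543·9/12) = 114.8620 × 1.041566 = 119.6364
Value (long) = (F − K)·e^(−rT) = (119.6364 − 123.30) × 0.960093 = -3.5174
Value = -CHF 3.52

-CHF 3.52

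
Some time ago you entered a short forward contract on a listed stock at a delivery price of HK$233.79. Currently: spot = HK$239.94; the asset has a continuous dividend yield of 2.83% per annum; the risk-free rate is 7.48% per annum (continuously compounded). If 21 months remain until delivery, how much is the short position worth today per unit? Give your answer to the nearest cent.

-HK$23.24

Current fair forward for the remaining 21 months: F = S·e^((r − q)·T), (r − q) = 0.0748 − 0.0283 = 0.0465
F = 239.94 · e^(0.0465 × 21/12) = 239.94 × 1.084778 = 260.2816
Value of long forward = (F − K)·e^(−rT) = (260.2816 − 233.79) · e^(−0.0748·21/12)
= 26.4916 × 0.877306 = 23.24
Short position value = −(long value) = -HK$23.24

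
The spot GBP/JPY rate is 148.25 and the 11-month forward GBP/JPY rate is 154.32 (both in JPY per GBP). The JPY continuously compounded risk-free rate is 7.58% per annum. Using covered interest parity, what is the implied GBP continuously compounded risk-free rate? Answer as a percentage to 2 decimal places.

3.20%

F = S·e^((r_JPY − r_GBP)T) ⇒ r_GBP = r_JPY − ln(F/S)/T
ln(154.32/148.25) = 0.040128; /(11/12) = 0.043776
r_GBP = 0.0758 − 0.043776 = 0.032024
r_GBP = 3.20%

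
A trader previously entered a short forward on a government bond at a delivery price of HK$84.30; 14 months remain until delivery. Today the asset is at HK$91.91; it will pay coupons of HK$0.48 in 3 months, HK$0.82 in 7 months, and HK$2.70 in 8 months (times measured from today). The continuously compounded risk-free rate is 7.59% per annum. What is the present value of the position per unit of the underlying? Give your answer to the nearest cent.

-HK$10.93

PV(remaining coupons) I = 0.48·e^(−0.0759·3/12) + 0.82·e^(−0.0759·7/12) + 2.70·e^(−0.0759·8/12) = 3.8222
Current forward F = (S − I)·e^(rT) = (91.91 − 3.8222)·e^(0.0759·14/12) = 88.0878 × 1.092589 = 96.2438
Value (long) = (F − K)·e^(−rT) = (96.2438 − 84.30) × 0.915257 = 10.9316
Short position value = −(long value) = -HK$10.93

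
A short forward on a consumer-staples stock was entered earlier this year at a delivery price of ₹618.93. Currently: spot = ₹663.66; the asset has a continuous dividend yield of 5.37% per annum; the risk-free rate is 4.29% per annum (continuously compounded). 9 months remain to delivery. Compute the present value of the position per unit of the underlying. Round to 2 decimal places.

-₹38.13

Current fair forward for the remaining 9 months: F = S·e^((r − q)·T), (r − q) = 0.0429 − 0.0537 = -0.0108
F = 663.66 · e^(-0.0108 × 9/12) = 663.66 × 0.991933 = 658.3063
Value of long forward = (F − K)·e^(−rT) = (658.3063 − 618.93) · e^(−0.0429·9/12)
= 39.3763 × 0.968337 = 38.13
Short position value = −(long value) = -₹38.13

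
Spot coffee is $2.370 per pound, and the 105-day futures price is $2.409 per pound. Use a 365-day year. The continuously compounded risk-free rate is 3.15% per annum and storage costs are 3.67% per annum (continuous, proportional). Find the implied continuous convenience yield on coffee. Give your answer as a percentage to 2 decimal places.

1.15%

F = S·e^((r+u−y)T) ⇒ (r+u−y) = ln(F/S)/T
ln(2.409/2.370) = 0.016322; /T ⇒ 0.056738
y = r + u − ln(F/S)/T = 0.0315 + 0.0367 − 0.056738 = 0.011462
y = 1.15%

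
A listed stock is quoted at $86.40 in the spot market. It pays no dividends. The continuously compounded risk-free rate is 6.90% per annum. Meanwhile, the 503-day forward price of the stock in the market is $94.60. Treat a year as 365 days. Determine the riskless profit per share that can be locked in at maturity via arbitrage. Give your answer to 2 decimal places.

Fair forward: F* = S·e^(carry·T), with carry = r = 0.0690
F* = 86.40 · e^(0.0690 × 503/365) = 86.40 · e^0.095088 = 86.40 × 1.099756 = $95.0189
Market $94.60 < fair $95.0189: forward underpriced → reverse cash-and-carry (short spot, go long the forward).
At maturity, profit = |F_mkt − F*| = |94.60 − 95.0189| = $0.42 per share

$0.42 per share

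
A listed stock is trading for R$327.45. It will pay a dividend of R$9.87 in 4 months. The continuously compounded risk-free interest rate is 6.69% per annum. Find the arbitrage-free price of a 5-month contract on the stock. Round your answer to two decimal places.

R$326.78

PV(dividends) I = 9.87·e^(−0.0669·4/12)
I = 9.6523
F = (S − I)·e^(rT) = (327.45 − 9.6523) · e^(0.0669·5/12)
= 317.7977 · e^0.027875 = 317.7977 × 1.028267 = R$326.78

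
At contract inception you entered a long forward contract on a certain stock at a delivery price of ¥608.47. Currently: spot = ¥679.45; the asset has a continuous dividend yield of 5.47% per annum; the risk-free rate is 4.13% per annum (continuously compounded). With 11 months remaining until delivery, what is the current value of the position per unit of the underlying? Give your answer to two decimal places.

¥60.36

Current fair forward for the remaining 11 months: F = S·e^((r − q)·T), (r − q) = 0.0413 − 0.0547 = -0.0134
F = 679.45 · e^(-0.0134 × 11/12) = 679.45 × 0.987792 = 671.1553
Value of long forward = (F − K)·e^(−rT) = (671.1553 − 608.47) · e^(−0.0413·11/12)
= 62.6853 × 0.962849 = 60.36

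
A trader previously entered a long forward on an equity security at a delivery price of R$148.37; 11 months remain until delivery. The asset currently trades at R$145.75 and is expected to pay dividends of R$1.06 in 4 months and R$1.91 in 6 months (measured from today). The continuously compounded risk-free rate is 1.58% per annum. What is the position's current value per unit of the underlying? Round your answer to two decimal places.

-R$3.44

PV(remaining dividends) I = 1.06·e^(−0.0158·4/12) + 1.91·e^(−0.0158·6/12) = 2.9494
Current forward F = (S − I)·e^(rT) = (145.75 − 2.9494)·e^(0.0158·11/12) = 142.8006 × 1.014589 = 144.8839
Value (long) = (F − K)·e^(−rT) = (144.8839 − 148.37) × 0.985621 = -3.4360
Value = -R$3.44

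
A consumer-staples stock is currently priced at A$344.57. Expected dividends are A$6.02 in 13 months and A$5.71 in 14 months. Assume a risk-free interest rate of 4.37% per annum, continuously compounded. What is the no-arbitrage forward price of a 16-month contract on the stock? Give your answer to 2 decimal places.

PV(dividends) I = 6.02·e^(−0.0437·13/12) + 5.71·e^(−0.0437·14/12)
I = 5.7416 + 5.4262 = 11.1678
F = (S − I)·e^(rT) = (344.57 − 11.1678) · e^(0.0437·16/12)
= 333.4022 · e^0.058267 = 333.4022 × 1.059998 = A$353.41

A$353.41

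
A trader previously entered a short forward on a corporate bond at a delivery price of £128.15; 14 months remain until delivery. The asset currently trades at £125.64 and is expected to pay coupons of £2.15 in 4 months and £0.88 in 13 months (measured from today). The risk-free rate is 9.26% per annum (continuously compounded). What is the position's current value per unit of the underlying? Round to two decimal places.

-£7.73

PV(remaining coupons) I = 2.15·e^(−0.0926·4/12) + 0.88·e^(−0.0926·13/12) = 2.8807
Current forward F = (S − I)·e^(rT) = (125.64 − 2.8807)·e^(0.0926·14/12) = 122.7593 × 1.114085 = 136.7643
Value (long) = (F − K)·e^(−rT) = (136.7643 − 128.15) × 0.897598 = 7.7322
Short position value = −(long value) = -£7.73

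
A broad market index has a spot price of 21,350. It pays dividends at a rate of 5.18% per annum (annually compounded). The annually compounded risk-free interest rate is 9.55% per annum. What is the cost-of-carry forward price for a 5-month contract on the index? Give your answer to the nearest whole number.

F = S · (1+r)^T / (1+q)^T
= 21350 × 1.038736 / 1.021266 = 21350 × 1.017106
F = 21,715

21,715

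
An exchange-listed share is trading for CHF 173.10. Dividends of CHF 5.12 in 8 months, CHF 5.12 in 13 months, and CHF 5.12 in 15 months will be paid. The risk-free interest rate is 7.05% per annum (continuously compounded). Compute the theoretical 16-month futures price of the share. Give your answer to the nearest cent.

PV(dividends) I = 5.12·e^(−0.0705·8/12) + 5.12·e^(−0.0705·13/12) + 5.12·e^(−0.0705·15/12)
I = 4.8849 + 4.7435 + 4.6881 = 14.3165
F = (S − I)·e^(rT) = (173.10 − 14.3165) · e^(0.0705·16/12)
= 158.7835 · e^0.094000 = 158.7835 × 1.098560 = CHF 174.43

CHF 174.43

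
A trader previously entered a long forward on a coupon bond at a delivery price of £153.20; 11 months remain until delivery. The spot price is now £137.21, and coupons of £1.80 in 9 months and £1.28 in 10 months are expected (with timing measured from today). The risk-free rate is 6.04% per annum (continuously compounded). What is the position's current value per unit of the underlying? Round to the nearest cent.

PV(remaining coupons) I = 1.80·e^(−0.0604·9/12) + 1.28·e^(−0.0604·10/12) = 2.9374
Current forward F = (S − I)·e^(rT) = (137.21 − 2.9374)·e^(0.0604·11/12) = 134.2726 × 1.056928 = 141.9165
Value (long) = (F − K)·e^(−rT) = (141.9165 − 153.20) × 0.946138 = -10.6757
Value = -£10.68

-£10.68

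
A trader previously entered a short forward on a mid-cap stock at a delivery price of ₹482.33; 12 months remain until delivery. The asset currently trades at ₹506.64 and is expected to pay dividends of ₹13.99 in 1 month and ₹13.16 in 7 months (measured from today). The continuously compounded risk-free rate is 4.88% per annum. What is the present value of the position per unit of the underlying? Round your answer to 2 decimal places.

PV(remaining dividends) I = 13.99·e^(−0.0488·1/12) + 13.16·e^(−0.0488·7/12) = 26.7239
Current forward F = (S − I)·e^(rT) = (506.64 − 26.7239)·e^(0.0488·12/12) = 479.9161 × 1.050010 = 503.9167
Value (long) = (F − K)·e^(−rT) = (503.9167 − 482.33) × 0.952372 = 20.5586
Short position value = −(long value) = -₹20.56

-₹20.56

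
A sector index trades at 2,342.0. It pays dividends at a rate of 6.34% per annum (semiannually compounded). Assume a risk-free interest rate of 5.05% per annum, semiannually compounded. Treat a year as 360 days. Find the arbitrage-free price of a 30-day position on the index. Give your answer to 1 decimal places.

F = S · (1+r/2)^(2T) / (1+q/2)^(2T)
= 2342.0 × 1.004165 / 1.005215 = 2342.0 × 0.998955
F = 2,339.6

2,339.6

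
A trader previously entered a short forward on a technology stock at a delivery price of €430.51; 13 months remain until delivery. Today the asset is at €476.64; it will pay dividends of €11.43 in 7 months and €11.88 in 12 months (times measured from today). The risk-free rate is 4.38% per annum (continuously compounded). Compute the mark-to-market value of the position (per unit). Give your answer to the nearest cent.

-€43.57

PV(remaining dividends) I = 11.43·e^(−0.0438·7/12) + 11.88·e^(−0.0438·12/12) = 22.5125
Current forward F = (S − I)·e^(rT) = (476.64 − 22.5125)·e^(0.0438·13/12) = 454.1275 × 1.048594 = 476.1954
Value (long) = (F − K)·e^(−rT) = (476.1954 − 430.51) × 0.953658 = 43.5682
Short position value = −(long value) = -€43.57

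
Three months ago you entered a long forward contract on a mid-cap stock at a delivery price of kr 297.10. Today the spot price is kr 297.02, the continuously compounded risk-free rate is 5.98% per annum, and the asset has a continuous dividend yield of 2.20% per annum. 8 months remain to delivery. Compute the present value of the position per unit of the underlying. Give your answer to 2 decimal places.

Current fair forward for the remaining 8 months: F = S·e^((r − q)·T), (r − q) = 0.0598 − 0.0220 = 0.0378
F = 297.02 · e^(0.0378 × 8/12) = 297.02 × 1.025520 = 304.6000
Value of long forward = (F − K)·e^(−rT) = (304.6000 − 297.10) · e^(−0.0598·8/12)
= 7.5000 × 0.960918 = 7.21

kr 7.21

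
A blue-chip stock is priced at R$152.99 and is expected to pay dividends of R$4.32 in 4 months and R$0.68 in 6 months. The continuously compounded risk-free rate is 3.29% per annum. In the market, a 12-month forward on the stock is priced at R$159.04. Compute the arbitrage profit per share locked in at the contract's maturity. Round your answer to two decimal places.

R$6.04 per share

PV(dividends) I = 4.32·e^(−0.0329·4/12) + 0.68·e^(−0.0329·6/12) = 4.9418
Fair forward F* = (S − I)·e^(rT) = (152.99 − 4.9418)·e^0.032900 = 148.0482 × 1.033447 = 153.0000
Market R$159.04 > fair 153.0000: forward overpriced → cash-and-carry (borrow at r, buy the stock and collect the dividends, short the forward).
Profit at T = |F_mkt − F*| = |159.04 − 153.0000| = R$6.04 per share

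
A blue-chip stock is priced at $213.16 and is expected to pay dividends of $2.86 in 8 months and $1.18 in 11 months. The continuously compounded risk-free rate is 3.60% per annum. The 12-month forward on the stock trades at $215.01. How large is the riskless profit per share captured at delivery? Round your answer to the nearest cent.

PV(dividends) I = 2.86·e^(−0.0360·8/12) + 1.18·e^(−0.0360·11/12) = 3.9339
Fair forward F* = (S − I)·e^(rT) = (213.16 − 3.9339)·e^0.036000 = 209.2261 × 1.036656 = 216.8955
Market $215.01 < fair 216.8955: forward underpriced → reverse cash-and-carry (short the stock, invest proceeds at r, pay the dividends, go long the forward).
Profit at T = |F_mkt − F*| = |215.01 − 216.8955| = $1.89 per share

$1.89 per share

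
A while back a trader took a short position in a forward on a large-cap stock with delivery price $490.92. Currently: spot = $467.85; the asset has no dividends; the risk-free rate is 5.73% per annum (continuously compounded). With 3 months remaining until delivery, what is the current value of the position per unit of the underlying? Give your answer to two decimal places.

$16.09

Current fair forward for the remaining 3 months: F = S·e^(r·T), r = 0.0573
F = 467.85 · e^(0.0573 × 3/12) = 467.85 × 1.014428 = 474.6001
Value of long forward = (F − K)·e^(−rT) = (474.6001 − 490.92) · e^(−0.0573·3/12)
= -16.3199 × 0.985777 = -16.09
Short position value = −(long value) = $16.09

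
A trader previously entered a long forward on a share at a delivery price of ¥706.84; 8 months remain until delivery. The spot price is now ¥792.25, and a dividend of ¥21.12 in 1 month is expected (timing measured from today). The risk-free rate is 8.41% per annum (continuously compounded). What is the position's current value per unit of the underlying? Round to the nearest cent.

PV(remaining dividends) I = 21.12·e^(−0.0841·1/12) = 20.9725
Current forward F = (S − I)·e^(rT) = (792.25 − 20.9725)·e^(0.0841·8/12) = 771.2775 × 1.057668 = 815.7555
Value (long) = (F − K)·e^(−rT) = (815.7555 − 706.84) × 0.945476 = 102.9770
Value = ¥102.98

¥102.98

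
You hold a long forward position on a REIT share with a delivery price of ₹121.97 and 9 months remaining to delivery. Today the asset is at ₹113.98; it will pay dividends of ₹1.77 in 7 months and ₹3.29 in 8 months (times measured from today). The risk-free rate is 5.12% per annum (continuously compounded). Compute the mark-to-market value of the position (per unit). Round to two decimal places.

-₹8.29

PV(remaining dividends) I = 1.77·e^(−0.0512·7/12) + 3.29·e^(−0.0512·8/12) = 4.8975
Current forward F = (S − I)·e^(rT) = (113.98 − 4.8975)·e^(0.0512·9/12) = 109.0825 × 1.039147 = 113.3528
Value (long) = (F − K)·e^(−rT) = (113.3528 − 121.97) × 0.962328 = -8.2926
Value = -₹8.29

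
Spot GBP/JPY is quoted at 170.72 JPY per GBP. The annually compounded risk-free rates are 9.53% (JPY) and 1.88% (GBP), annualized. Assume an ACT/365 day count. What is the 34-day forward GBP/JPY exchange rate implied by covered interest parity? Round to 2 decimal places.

By covered interest parity, F = S · (1+r_JPY)^T / (1+r_GBP)^T
= 170.72 × 1.008515 / 1.001736 = 170.72 × 1.006767
F = 171.88 JPY per GBP

171.88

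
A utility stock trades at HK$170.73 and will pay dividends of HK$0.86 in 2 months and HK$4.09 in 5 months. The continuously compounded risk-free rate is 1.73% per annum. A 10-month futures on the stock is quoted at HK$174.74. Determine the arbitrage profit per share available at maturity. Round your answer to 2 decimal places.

HK$6.52 per share

PV(dividends) I = 0.86·e^(−0.0173·2/12) + 4.09·e^(−0.0173·5/12) = 4.9181
Fair futures F* = (S − I)·e^(rT) = (170.73 − 4.9181)·e^0.014417 = 165.8119 × 1.014521 = 168.2197
Market HK$174.74 > fair 168.2197: forward overpriced → cash-and-carry (borrow at r, buy the stock and collect the dividends, short the forward).
Profit at T = |F_mkt − F*| = |174.74 − 168.2197| = HK$6.52 per share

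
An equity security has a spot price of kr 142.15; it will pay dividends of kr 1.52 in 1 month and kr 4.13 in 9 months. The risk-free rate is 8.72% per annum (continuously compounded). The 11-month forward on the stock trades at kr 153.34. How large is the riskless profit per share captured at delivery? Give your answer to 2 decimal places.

kr 5.19 per share

PV(dividends) I = 1.52·e^(−0.0872·1/12) + 4.13·e^(−0.0872·9/12) = 5.3775
Fair forward F* = (S − I)·e^(rT) = (142.15 − 5.3775)·e^0.079933 = 136.7725 × 1.083214 = 148.1539
Market kr 153.34 > fair 148.1539: forward overpriced → cash-and-carry (borrow at r, buy the stock and collect the dividends, short the forward).
Profit at T = |F_mkt − F*| = |153.34 − 148.1539| = kr 5.19 per share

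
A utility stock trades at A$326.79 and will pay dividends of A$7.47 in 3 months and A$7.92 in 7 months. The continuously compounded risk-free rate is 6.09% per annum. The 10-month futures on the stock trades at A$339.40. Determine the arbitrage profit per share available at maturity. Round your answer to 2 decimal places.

A$11.38 per share

PV(dividends) I = 7.47·e^(−0.0609·3/12) + 7.92·e^(−0.0609·7/12) = 15.0007
Fair futures F* = (S − I)·e^(rT) = (326.79 − 15.0007)·e^0.050750 = 311.7893 × 1.052060 = 328.0211
Market A$339.40 > fair 328.0211: forward overpriced → cash-and-carry (borrow at r, buy the stock and collect the dividends, short the forward).
Profit at T = |F_mkt − F*| = |339.40 − 328.0211| = A$11.38 per share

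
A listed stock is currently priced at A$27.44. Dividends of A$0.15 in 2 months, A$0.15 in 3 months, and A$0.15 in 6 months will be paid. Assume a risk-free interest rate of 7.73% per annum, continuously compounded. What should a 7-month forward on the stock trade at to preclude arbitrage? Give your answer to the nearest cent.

PV(dividends) I = 0.15·e^(−0.0773·2/12) + 0.15·e^(−0.0773·3/12) + 0.15·e^(−0.0773·6/12)
I = 0.1481 + 0.1471 + 0.1443 = 0.4395
F = (S − I)·e^(rT) = (27.44 − 0.4395) · e^(0.0773·7/12)
= 27.0005 · e^0.045092 = 27.0005 × 1.046124 = A$28.25

A$28.25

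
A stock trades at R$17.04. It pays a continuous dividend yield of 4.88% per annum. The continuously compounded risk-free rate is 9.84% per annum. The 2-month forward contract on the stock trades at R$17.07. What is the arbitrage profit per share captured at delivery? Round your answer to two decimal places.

Fair forward: F* = S·e^(carry·T), with carry = (r − q) = 0.0984 − 0.0488 = 0.0496
F* = 17.04 · e^(0.0496 × 2/12) = 17.04 · e^0.008267 = 17.04 × 1.008301 = R$17.1814
Market R$17.07 < fair R$17.1814: forward underpriced → reverse cash-and-carry (short spot, go long the forward).
At maturity, profit = |F_mkt − F*| = |17.07 − 17.1814| = R$0.11 per share

R$0.11 per share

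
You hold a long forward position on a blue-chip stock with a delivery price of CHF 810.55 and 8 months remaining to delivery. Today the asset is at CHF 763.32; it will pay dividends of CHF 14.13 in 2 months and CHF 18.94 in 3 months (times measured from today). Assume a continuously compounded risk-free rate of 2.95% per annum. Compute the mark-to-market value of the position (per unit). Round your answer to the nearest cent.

-CHF 64.31

PV(remaining dividends) I = 14.13·e^(−0.0295·2/12) + 18.94·e^(−0.0295·3/12) = 32.8615
Current forward F = (S − I)·e^(rT) = (763.32 − 32.8615)·e^(0.0295·8/12) = 730.4585 × 1.019861 = 744.9661
Value (long) = (F − K)·e^(−rT) = (744.9661 − 810.55) × 0.980525 = -64.3067
Value = -CHF 64.31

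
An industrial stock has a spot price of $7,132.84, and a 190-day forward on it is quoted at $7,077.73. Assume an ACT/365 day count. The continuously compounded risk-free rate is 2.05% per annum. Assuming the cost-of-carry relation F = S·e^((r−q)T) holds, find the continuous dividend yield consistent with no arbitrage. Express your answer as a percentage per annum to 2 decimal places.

From F = S·e^((r−q)T): (r − q) = ln(F/S)/T
ln(7077.73/7132.84) = ln(0.992274) = -0.007756
(r − q) = -0.007756 / (190/365) = -0.014900
q = r − ln(F/S)/T = 0.0205 + 0.014900 = 0.035400
q = 3.54%

3.54%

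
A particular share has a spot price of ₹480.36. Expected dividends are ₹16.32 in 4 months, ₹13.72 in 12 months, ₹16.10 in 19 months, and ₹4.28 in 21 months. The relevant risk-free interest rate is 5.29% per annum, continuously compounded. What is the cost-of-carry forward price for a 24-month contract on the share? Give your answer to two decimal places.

PV(dividends) I = 16.32·e^(−0.0529·4/12) + 13.72·e^(−0.0529·12/12) + 16.10·e^(−0.0529·19/12) + 4.28·e^(−0.0529·21/12)
I = 16.0347 + 13.0131 + 14.8064 + 3.9016 = 47.7558
F = (S − I)·e^(rT) = (480.36 − 47.7558) · e^(0.0529·24/12)
= 432.6042 · e^0.105800 = 432.6042 × 1.111600 = ₹480.88

₹480.88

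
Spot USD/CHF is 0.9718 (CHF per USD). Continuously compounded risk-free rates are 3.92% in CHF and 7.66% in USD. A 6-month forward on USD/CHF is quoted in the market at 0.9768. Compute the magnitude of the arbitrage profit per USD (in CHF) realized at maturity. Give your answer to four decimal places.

0.0230 per USD (in CHF)

Fair forward: F* = S·e^(carry·T), with carry = (r_CHF − r_USD) = 0.0392 − 0.0766 = -0.0374
F* = 0.9718 · e^(-0.0374 × 6/12) = 0.9718 · e^-0.018700 = 0.9718 × 0.981474 = 0.9538
Market 0.9768 > fair 0.9538: forward overpriced → cash-and-carry (buy spot, short the forward).
At maturity, profit = |F_mkt − F*| = |0.9768 − 0.9538| = 0.0230 per USD (in CHF)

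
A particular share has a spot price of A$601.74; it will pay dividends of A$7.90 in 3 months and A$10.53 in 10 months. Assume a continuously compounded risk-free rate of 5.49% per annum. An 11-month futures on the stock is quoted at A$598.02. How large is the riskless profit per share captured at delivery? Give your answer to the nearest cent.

A$16.00 per share

PV(dividends) I = 7.90·e^(−0.0549·3/12) + 10.53·e^(−0.0549·10/12) = 17.8514
Fair futures F* = (S − I)·e^(rT) = (601.74 − 17.8514)·e^0.050325 = 583.8886 × 1.051613 = 614.0248
Market A$598.02 < fair 614.0248: forward underpriced → reverse cash-and-carry (short the stock, invest proceeds at r, pay the dividends, go long the forward).
Profit at T = |F_mkt − F*| = |598.02 − 614.0248| = A$16.00 per share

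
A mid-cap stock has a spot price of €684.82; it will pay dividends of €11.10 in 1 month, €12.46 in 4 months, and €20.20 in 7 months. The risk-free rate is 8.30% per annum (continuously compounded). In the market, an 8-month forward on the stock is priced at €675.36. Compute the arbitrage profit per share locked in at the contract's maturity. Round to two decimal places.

PV(dividends) I = 11.10·e^(−0.0830·1/12) + 12.46·e^(−0.0830·4/12) + 20.20·e^(−0.0830·7/12) = 42.3888
Fair forward F* = (S − I)·e^(rT) = (684.82 − 42.3888)·e^0.055333 = 642.4312 × 1.056893 = 678.9810
Market €675.36 < fair 678.9810: forward underpriced → reverse cash-and-carry (short the stock, invest proceeds at r, pay the dividends, go long the forward).
Profit at T = |F_mkt − F*| = |675.36 − 678.9810| = €3.62 per share

€3.62 per share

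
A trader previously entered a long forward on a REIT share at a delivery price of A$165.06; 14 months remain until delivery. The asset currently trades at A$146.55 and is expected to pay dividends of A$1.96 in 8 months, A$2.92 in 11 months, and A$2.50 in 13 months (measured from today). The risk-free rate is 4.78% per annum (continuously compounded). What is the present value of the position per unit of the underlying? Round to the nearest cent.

-A$16.62

PV(remaining dividends) I = 1.96·e^(−0.0478·8/12) + 2.92·e^(−0.0478·11/12) + 2.50·e^(−0.0478·13/12) = 7.0672
Current forward F = (S − I)·e^(rT) = (146.55 − 7.0672)·e^(0.0478·14/12) = 139.4828 × 1.057351 = 147.4823
Value (long) = (F − K)·e^(−rT) = (147.4823 − 165.06) × 0.945760 = -16.6243
Value = -A$16.62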